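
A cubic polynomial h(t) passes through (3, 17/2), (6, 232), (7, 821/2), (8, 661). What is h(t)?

Using the Lagrange interpolation formula with nodes 3, 6, 7, 8:
  L_0(t) = (t - 6)(t - 7)(t - 8) / -60
  L_1(t) = (t - 3)(t - 7)(t - 8) / 6
  L_2(t) = (t - 3)(t - 6)(t - 8) / -4
  L_3(t) = (t - 3)(t - 6)(t - 7) / 10
Then h(t) = 17/2·L_0(t) + 232·L_1(t) + 821/2·L_2(t) + 661·L_3(t).
Expanding and collecting terms gives h(t) = 2t^3 - 6t^2 + (5/2)t + 1.
Check: h(8) = 661. ✓

h(t) = 2t^3 - 6t^2 + (5/2)t + 1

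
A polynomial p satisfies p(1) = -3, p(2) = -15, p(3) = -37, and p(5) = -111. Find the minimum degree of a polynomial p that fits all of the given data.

2

Divided differences on the nodes 1, 2, 3, 5:
  order 0: -3  -15  -37  -111
  order 1: -12  -22  -37
  order 2: -5  -5
  order 3: 0
The order-2 divided differences are all -5 (nonzero) and every higher order vanishes, so the data lies on a polynomial of degree exactly 2.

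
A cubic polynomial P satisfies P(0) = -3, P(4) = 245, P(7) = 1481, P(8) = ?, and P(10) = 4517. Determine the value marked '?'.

The 4 known points determine the degree-3 polynomial uniquely.
Write P(x) = ax^3 + bx^2 + cx + d. Substituting each data point gives a linear system:
  d = -3
  64a + 16b + 4c + d = 245
  343a + 49b + 7c + d = 1481
  1000a + 100b + 10c + d = 4517
Solving the system yields a = 5, b = -5, c = 2, d = -3.
So P(x) = 5x³ - 5x² + 2x - 3.
Then P(8) = 2253.

2253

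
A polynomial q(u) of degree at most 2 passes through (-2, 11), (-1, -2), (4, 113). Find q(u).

q(u) = 6u^2 + 5u - 3

Write q(u) = au^2 + bu + c. Substituting each data point gives a linear system:
  4a - 2b + c = 11
  a - b + c = -2
  16a + 4b + c = 113
Solving the system yields a = 6, b = 5, c = -3.
So q(u) = 6u^2 + 5u - 3.
Check: q(4) = 113. ✓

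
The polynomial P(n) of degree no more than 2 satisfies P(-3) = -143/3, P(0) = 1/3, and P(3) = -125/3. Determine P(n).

Write P(n) = an^2 + bn + c. Substituting each data point gives a linear system:
  9a - 3b + c = -143/3
  c = 1/3
  9a + 3b + c = -125/3
Solving the system yields a = -5, b = 1, c = 1/3.
So P(n) = -5n^2 + n + 1/3.
Check: P(0) = 1/3. ✓

P(n) = -5n^2 + n + 1/3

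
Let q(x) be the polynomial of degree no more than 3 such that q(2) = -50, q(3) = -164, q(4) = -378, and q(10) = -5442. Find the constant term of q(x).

Write q(x) = ax^3 + bx^2 + cx + d. Substituting each data point gives a linear system:
  8a + 4b + 2c + d = -50
  27a + 9b + 3c + d = -164
  64a + 16b + 4c + d = -378
  1000a + 100b + 10c + d = -5442
Solving the system yields a = -5, b = -5, c = 6, d = -2.
So q(x) = -5x^3 - 5x^2 + 6x - 2.
The constant term is -2.

-2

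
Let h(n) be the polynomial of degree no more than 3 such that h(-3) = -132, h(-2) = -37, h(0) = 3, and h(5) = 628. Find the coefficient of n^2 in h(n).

0

Write h(n) = an^3 + bn^2 + cn + d. Substituting each data point gives a linear system:
  -27a + 9b - 3c + d = -132
  -8a + 4b - 2c + d = -37
  d = 3
  125a + 25b + 5c + d = 628
Solving the system yields a = 5, b = 0, c = 0, d = 3.
So h(n) = 5n^3 + 3.
The coefficient of n^2 is 0.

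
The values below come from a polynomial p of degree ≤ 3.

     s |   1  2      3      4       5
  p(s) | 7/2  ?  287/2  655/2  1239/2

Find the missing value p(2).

The 4 known points determine the degree-3 polynomial uniquely.
Write p(s) = as^3 + bs^2 + cs + d. Substituting each data point gives a linear system:
  a + b + c + d = 7/2
  27a + 9b + 3c + d = 287/2
  64a + 16b + 4c + d = 655/2
  125a + 25b + 5c + d = 1239/2
Solving the system yields a = 4, b = 6, c = -6, d = -1/2.
So p(s) = 4s^3 + 6s^2 - 6s - 1/2.
Then p(2) = 87/2.

87/2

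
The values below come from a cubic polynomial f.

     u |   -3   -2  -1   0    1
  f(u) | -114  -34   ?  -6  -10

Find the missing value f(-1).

On equispaced nodes a degree-3 polynomial has vanishing fourth forward difference, so
  f(-3) - 4·f(-2) + 6·f(-1) - 4·f(0) + f(1) = 0.
Substituting the known values and solving for f(-1):
  6·f(-1) = -36
  f(-1) = -6.

-6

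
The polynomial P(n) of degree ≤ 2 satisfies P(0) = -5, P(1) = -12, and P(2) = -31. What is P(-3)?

Forward differences of the values at n = 0, 1, 2:
  P  : -5  -12  -31
  Δ  : -7  -19
  Δ^2: -12
The second differences are constant, confirming degree 2.
Interpolating (Newton forward form) and evaluating at n = -3 gives P(-3) = -56.

-56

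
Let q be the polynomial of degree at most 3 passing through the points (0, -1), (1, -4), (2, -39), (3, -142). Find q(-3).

Forward differences of the values at n = 0, 1, 2, 3:
  q  : -1  -4  -39  -142
  Δ  : -3  -35  -103
  Δ^2: -32  -68
  Δ^3: -36
The third differences are constant, confirming degree 3.
Interpolating (Newton forward form) and evaluating at n = -3 gives q(-3) = 176.

176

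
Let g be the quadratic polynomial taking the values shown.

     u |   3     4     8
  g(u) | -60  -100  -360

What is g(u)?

Write g(u) = au^2 + bu + c. Substituting each data point gives a linear system:
  9a + 3b + c = -60
  16a + 4b + c = -100
  64a + 8b + c = -360
Solving the system yields a = -5, b = -5, c = 0.
So g(u) = -5u² - 5u.
Check: g(8) = -360. ✓

g(u) = -5u^2 - 5u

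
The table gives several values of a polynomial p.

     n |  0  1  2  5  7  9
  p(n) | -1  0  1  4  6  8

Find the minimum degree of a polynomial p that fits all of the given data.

Divided differences on the nodes 0, 1, 2, 5, 7, 9:
  order 0: -1  0  1  4  6  8
  order 1: 1  1  1  1  1
  order 2: 0  0  0  0
  order 3: 0  0  0
  order 4: 0  0
  order 5: 0
The order-1 divided differences are all 1 (nonzero) and every higher order vanishes, so the data lies on a polynomial of degree exactly 1.

1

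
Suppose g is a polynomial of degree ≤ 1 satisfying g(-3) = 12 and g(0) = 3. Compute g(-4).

Write g(s) = as + b. Substituting each data point gives a linear system:
  -3a + b = 12
  b = 3
Solving the system yields a = -3, b = 3.
So g(s) = -3s + 3.
Then g(-4) = 15.

15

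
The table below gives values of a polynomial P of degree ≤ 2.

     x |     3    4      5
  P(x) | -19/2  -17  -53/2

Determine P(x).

Using the Lagrange interpolation formula with nodes 3, 4, 5:
  L_0(x) = (x - 4)(x - 5) / 2
  L_1(x) = (x - 3)(x - 5) / -1
  L_2(x) = (x - 3)(x - 4) / 2
Then P(x) = -19/2·L_0(x) - 17·L_1(x) - 53/2·L_2(x).
Expanding and collecting terms gives P(x) = -x^2 - (1/2)x + 1.
Check: P(4) = -17. ✓

P(x) = -x^2 - (1/2)x + 1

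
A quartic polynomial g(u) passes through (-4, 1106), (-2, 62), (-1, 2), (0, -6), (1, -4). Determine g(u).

g(u) = 5u^4 + 3u^3 - 6u - 6

Using the Lagrange interpolation formula with nodes -4, -2, -1, 0, 1:
  L_0(u) = (u + 2)(u + 1)u(u - 1) / 120
  L_1(u) = (u + 4)(u + 1)u(u - 1) / -12
  L_2(u) = (u + 4)(u + 2)u(u - 1) / 6
  L_3(u) = (u + 4)(u + 2)(u + 1)(u - 1) / -8
  L_4(u) = (u + 4)(u + 2)(u + 1)u / 30
Then g(u) = 1106·L_0(u) + 62·L_1(u) + 2·L_2(u) - 6·L_3(u) - 4·L_4(u).
Expanding and collecting terms gives g(u) = 5u^4 + 3u^3 - 6u - 6.
Check: g(-2) = 62. ✓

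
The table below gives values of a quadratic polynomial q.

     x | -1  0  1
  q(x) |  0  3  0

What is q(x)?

q(x) = -3x^2 + 3

Using the Lagrange interpolation formula with nodes -1, 0, 1:
  L_0(x) = x(x - 1) / 2
  L_1(x) = (x + 1)(x - 1) / -1
  L_2(x) = (x + 1)x / 2
Then q(x) = 0·L_0(x) + 3·L_1(x) + 0·L_2(x).
Expanding and collecting terms gives q(x) = -3x^2 + 3.
Check: q(0) = 3. ✓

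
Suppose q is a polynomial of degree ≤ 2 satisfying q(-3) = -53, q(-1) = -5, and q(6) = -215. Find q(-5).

-149

Write q(t) = at^2 + bt + c. Substituting each data point gives a linear system:
  9a - 3b + c = -53
  a - b + c = -5
  36a + 6b + c = -215
Solving the system yields a = -6, b = 0, c = 1.
So q(t) = -6t² + 1.
Then q(-5) = -149.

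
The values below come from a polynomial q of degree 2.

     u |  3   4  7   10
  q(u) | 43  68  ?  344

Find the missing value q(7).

179

The 3 known points determine the degree-2 polynomial uniquely.
Write q(u) = au^2 + bu + c. Substituting each data point gives a linear system:
  9a + 3b + c = 43
  16a + 4b + c = 68
  100a + 10b + c = 344
Solving the system yields a = 3, b = 4, c = 4.
So q(u) = 3u² + 4u + 4.
Then q(7) = 179.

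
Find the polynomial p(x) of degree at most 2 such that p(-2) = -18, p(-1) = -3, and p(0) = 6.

Using the Lagrange interpolation formula with nodes -2, -1, 0:
  L_0(x) = (x + 1)x / 2
  L_1(x) = (x + 2)x / -1
  L_2(x) = (x + 2)(x + 1) / 2
Then p(x) = -18·L_0(x) - 3·L_1(x) + 6·L_2(x).
Expanding and collecting terms gives p(x) = -3x^2 + 6x + 6.
Check: p(0) = 6. ✓

p(x) = -3x^2 + 6x + 6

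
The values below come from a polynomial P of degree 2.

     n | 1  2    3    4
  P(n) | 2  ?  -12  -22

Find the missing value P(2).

The 3 known points determine the degree-2 polynomial uniquely.
Write P(n) = an^2 + bn + c. Substituting each data point gives a linear system:
  a + b + c = 2
  9a + 3b + c = -12
  16a + 4b + c = -22
Solving the system yields a = -1, b = -3, c = 6.
So P(n) = -n^2 - 3n + 6.
Then P(2) = -4.

-4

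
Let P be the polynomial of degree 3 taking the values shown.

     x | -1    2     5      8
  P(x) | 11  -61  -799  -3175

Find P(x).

Write P(x) = ax^3 + bx^2 + cx + d. Substituting each data point gives a linear system:
  -a + b - c + d = 11
  8a + 4b + 2c + d = -61
  125a + 25b + 5c + d = -799
  512a + 64b + 8c + d = -3175
Solving the system yields a = -6, b = -1, c = -5, d = 1.
So P(x) = -6x^3 - x^2 - 5x + 1.
Check: P(-1) = 11. ✓

P(x) = -6x^3 - x^2 - 5x + 1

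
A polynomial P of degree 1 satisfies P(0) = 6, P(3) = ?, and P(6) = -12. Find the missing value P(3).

-3

On equispaced nodes a degree-1 polynomial has vanishing second forward difference, so
  P(0) - 2·P(3) + P(6) = 0.
Substituting the known values and solving for P(3):
  -2·P(3) = 6
  P(3) = -3.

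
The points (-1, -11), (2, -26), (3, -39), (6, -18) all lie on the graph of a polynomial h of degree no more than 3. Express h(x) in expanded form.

h(x) = x^3 - 6x^2 - 2x - 6

Using the Lagrange interpolation formula with nodes -1, 2, 3, 6:
  L_0(x) = (x - 2)(x - 3)(x - 6) / -84
  L_1(x) = (x + 1)(x - 3)(x - 6) / 12
  L_2(x) = (x + 1)(x - 2)(x - 6) / -12
  L_3(x) = (x + 1)(x - 2)(x - 3) / 84
Then h(x) = -11·L_0(x) - 26·L_1(x) - 39·L_2(x) - 18·L_3(x).
Expanding and collecting terms gives h(x) = x^3 - 6x^2 - 2x - 6.
Check: h(2) = -26. ✓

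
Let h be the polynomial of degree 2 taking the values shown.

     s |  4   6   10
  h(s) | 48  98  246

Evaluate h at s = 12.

344

Using the Lagrange interpolation formula with nodes 4, 6, 10:
  L_0(s) = (s - 6)(s - 10) / 12
  L_1(s) = (s - 4)(s - 10) / -8
  L_2(s) = (s - 4)(s - 6) / 24
Then h(s) = 48·L_0(s) + 98·L_1(s) + 246·L_2(s).
Expanding and collecting terms gives h(s) = 2s^2 + 5s - 4.
Evaluating at s = 12: h(12) = 344.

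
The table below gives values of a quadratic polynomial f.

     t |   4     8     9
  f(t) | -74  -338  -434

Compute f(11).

Write f(t) = at^2 + bt + c. Substituting each data point gives a linear system:
  16a + 4b + c = -74
  64a + 8b + c = -338
  81a + 9b + c = -434
Solving the system yields a = -6, b = 6, c = -2.
So f(t) = -6t^2 + 6t - 2.
Then f(11) = -662.

-662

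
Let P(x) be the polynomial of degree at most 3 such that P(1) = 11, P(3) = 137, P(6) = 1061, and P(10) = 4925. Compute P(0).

Using the Lagrange interpolation formula with nodes 1, 3, 6, 10:
  L_0(x) = (x - 3)(x - 6)(x - 10) / -90
  L_1(x) = (x - 1)(x - 6)(x - 10) / 42
  L_2(x) = (x - 1)(x - 3)(x - 10) / -60
  L_3(x) = (x - 1)(x - 3)(x - 6) / 252
Then P(x) = 11·L_0(x) + 137·L_1(x) + 1061·L_2(x) + 4925·L_3(x).
Expanding and collecting terms gives P(x) = 5x^3 - x^2 + 2x + 5.
Evaluating at x = 0: P(0) = 5.

5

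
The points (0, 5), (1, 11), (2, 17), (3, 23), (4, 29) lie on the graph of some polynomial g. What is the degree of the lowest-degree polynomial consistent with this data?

Forward differences of the values at t = 0, 1, 2, 3, 4:
  g  : 5  11  17  23  29
  Δ  : 6  6  6  6
  Δ^2: 0  0  0
  Δ^3: 0  0
  Δ^4: 0
The first differences are constant (6) and nonzero, while all higher differences vanish, so the minimal degree is 1.

1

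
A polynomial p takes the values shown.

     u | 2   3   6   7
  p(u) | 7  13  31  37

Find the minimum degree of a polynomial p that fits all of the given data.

1

Divided differences on the nodes 2, 3, 6, 7:
  order 0: 7  13  31  37
  order 1: 6  6  6
  order 2: 0  0
  order 3: 0
The order-1 divided differences are all 6 (nonzero) and every higher order vanishes, so the data lies on a polynomial of degree exactly 1.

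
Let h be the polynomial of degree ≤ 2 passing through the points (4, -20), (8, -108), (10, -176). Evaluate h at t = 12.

-260

Write h(t) = at^2 + bt + c. Substituting each data point gives a linear system:
  16a + 4b + c = -20
  64a + 8b + c = -108
  100a + 10b + c = -176
Solving the system yields a = -2, b = 2, c = 4.
So h(t) = -2t² + 2t + 4.
Then h(12) = -260.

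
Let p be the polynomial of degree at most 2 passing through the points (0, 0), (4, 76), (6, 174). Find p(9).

396

Write p(u) = au^2 + bu + c. Substituting each data point gives a linear system:
  c = 0
  16a + 4b + c = 76
  36a + 6b + c = 174
Solving the system yields a = 5, b = -1, c = 0.
So p(u) = 5u^2 - u.
Then p(9) = 396.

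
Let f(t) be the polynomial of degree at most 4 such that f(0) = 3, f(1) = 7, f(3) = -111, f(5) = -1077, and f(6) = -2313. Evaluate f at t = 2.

-9

Using the Lagrange interpolation formula with nodes 0, 1, 3, 5, 6:
  L_0(t) = (t - 1)(t - 3)(t - 5)(t - 6) / 90
  L_1(t) = t(t - 3)(t - 5)(t - 6) / -40
  L_2(t) = t(t - 1)(t - 5)(t - 6) / 36
  L_3(t) = t(t - 1)(t - 3)(t - 6) / -40
  L_4(t) = t(t - 1)(t - 3)(t - 5) / 90
Then f(t) = 3·L_0(t) + 7·L_1(t) - 111·L_2(t) - 1077·L_3(t) - 2313·L_4(t).
Expanding and collecting terms gives f(t) = -2t^4 + t^3 + t^2 + 4t + 3.
Evaluating at t = 2: f(2) = -9.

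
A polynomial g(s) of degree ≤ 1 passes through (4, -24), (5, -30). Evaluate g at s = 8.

-48

Using the Lagrange interpolation formula with nodes 4, 5:
  L_0(s) = (s - 5) / -1
  L_1(s) = (s - 4) / 1
Then g(s) = -24·L_0(s) - 30·L_1(s).
Expanding and collecting terms gives g(s) = -6s.
Evaluating at s = 8: g(8) = -48.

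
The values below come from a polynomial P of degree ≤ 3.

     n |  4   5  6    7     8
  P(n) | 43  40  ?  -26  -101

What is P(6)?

The 4 known points determine the degree-3 polynomial uniquely.
Write P(n) = an^3 + bn^2 + cn + d. Substituting each data point gives a linear system:
  64a + 16b + 4c + d = 43
  125a + 25b + 5c + d = 40
  343a + 49b + 7c + d = -26
  512a + 64b + 8c + d = -101
Solving the system yields a = -1, b = 6, c = 4, d = -5.
So P(n) = -n^3 + 6n^2 + 4n - 5.
Then P(6) = 19.

19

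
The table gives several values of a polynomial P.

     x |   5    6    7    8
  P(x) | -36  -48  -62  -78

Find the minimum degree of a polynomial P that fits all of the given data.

2

Divided differences on the nodes 5, 6, 7, 8:
  order 0: -36  -48  -62  -78
  order 1: -12  -14  -16
  order 2: -1  -1
  order 3: 0
The order-2 divided differences are all -1 (nonzero) and every higher order vanishes, so the data lies on a polynomial of degree exactly 2.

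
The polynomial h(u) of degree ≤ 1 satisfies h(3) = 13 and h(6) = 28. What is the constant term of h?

-2

Write h(u) = au + b. Substituting each data point gives a linear system:
  3a + b = 13
  6a + b = 28
Solving the system yields a = 5, b = -2.
So h(u) = 5u - 2.
The constant term is -2.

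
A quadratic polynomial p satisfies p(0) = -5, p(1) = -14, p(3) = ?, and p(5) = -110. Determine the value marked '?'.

The 3 known points determine the degree-2 polynomial uniquely.
Write p(s) = as^2 + bs + c. Substituting each data point gives a linear system:
  c = -5
  a + b + c = -14
  25a + 5b + c = -110
Solving the system yields a = -3, b = -6, c = -5.
So p(s) = -3s^2 - 6s - 5.
Then p(3) = -50.

-50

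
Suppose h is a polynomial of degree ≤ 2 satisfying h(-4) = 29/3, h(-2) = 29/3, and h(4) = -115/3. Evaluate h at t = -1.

20/3

Write h(t) = at^2 + bt + c. Substituting each data point gives a linear system:
  16a - 4b + c = 29/3
  4a - 2b + c = 29/3
  16a + 4b + c = -115/3
Solving the system yields a = -1, b = -6, c = 5/3.
So h(t) = -t^2 - 6t + 5/3.
Then h(-1) = 20/3.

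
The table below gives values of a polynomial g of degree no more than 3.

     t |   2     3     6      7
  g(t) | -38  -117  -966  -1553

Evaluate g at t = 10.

-4646

Using the Lagrange interpolation formula with nodes 2, 3, 6, 7:
  L_0(t) = (t - 3)(t - 6)(t - 7) / -20
  L_1(t) = (t - 2)(t - 6)(t - 7) / 12
  L_2(t) = (t - 2)(t - 3)(t - 7) / -12
  L_3(t) = (t - 2)(t - 3)(t - 6) / 20
Then g(t) = -38·L_0(t) - 117·L_1(t) - 966·L_2(t) - 1553·L_3(t).
Expanding and collecting terms gives g(t) = -5t^3 + 4t^2 - 4t - 6.
Evaluating at t = 10: g(10) = -4646.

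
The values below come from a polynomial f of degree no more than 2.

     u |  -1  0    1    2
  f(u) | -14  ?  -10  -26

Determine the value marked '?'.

The 3 known points determine the degree-2 polynomial uniquely.
Write f(u) = au^2 + bu + c. Substituting each data point gives a linear system:
  a - b + c = -14
  a + b + c = -10
  4a + 2b + c = -26
Solving the system yields a = -6, b = 2, c = -6.
So f(u) = -6u^2 + 2u - 6.
Then f(0) = -6.

-6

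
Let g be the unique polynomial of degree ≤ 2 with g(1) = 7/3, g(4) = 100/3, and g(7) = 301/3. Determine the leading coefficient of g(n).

2

Write g(n) = an^2 + bn + c. Substituting each data point gives a linear system:
  a + b + c = 7/3
  16a + 4b + c = 100/3
  49a + 7b + c = 301/3
Solving the system yields a = 2, b = 1/3, c = 0.
So g(n) = 2n² + (1/3)n.
The leading coefficient is 2.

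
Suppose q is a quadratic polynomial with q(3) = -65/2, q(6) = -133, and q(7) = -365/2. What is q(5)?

-183/2

Write q(t) = at^2 + bt + c. Substituting each data point gives a linear system:
  9a + 3b + c = -65/2
  36a + 6b + c = -133
  49a + 7b + c = -365/2
Solving the system yields a = -4, b = 5/2, c = -4.
So q(t) = -4t^2 + (5/2)t - 4.
Then q(5) = -183/2.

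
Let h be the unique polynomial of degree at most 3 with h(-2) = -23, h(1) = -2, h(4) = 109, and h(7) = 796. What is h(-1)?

4

Write h(u) = au^3 + bu^2 + cu + d. Substituting each data point gives a linear system:
  -8a + 4b - 2c + d = -23
  a + b + c + d = -2
  64a + 16b + 4c + d = 109
  343a + 49b + 7c + d = 796
Solving the system yields a = 3, b = -4, c = -6, d = 5.
So h(u) = 3u³ - 4u² - 6u + 5.
Then h(-1) = 4.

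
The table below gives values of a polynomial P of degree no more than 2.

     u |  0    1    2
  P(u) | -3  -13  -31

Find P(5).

Forward differences of the values at u = 0, 1, 2:
  P  : -3  -13  -31
  Δ  : -10  -18
  Δ^2: -8
The second differences are constant, confirming degree 2.
Interpolating (Newton forward form) and evaluating at u = 5 gives P(5) = -133.

-133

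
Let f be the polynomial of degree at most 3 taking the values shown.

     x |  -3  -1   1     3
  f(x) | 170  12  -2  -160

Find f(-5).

760

Write f(x) = ax^3 + bx^2 + cx + d. Substituting each data point gives a linear system:
  -27a + 9b - 3c + d = 170
  -a + b - c + d = 12
  a + b + c + d = -2
  27a + 9b + 3c + d = -160
Solving the system yields a = -6, b = 0, c = -1, d = 5.
So f(x) = -6x³ - x + 5.
Then f(-5) = 760.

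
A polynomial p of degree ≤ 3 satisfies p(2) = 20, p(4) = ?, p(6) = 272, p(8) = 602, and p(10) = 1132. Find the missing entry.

94

On equispaced nodes a degree-3 polynomial has vanishing fourth forward difference, so
  p(2) - 4·p(4) + 6·p(6) - 4·p(8) + p(10) = 0.
Substituting the known values and solving for p(4):
  -4·p(4) = -376
  p(4) = 94.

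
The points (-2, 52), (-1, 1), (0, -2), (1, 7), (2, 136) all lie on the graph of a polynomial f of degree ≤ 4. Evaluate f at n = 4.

Write f(n) = an^4 + bn^3 + cn^2 + dn + e. Substituting each data point gives a linear system:
  16a - 8b + 4c - 2d + e = 52
  a - b + c - d + e = 1
  e = -2
  a + b + c + d + e = 7
  16a + 8b + 4c + 2d + e = 136
Solving the system yields a = 6, b = 6, c = 0, d = -3, e = -2.
So f(n) = 6n⁴ + 6n³ - 3n - 2.
Then f(4) = 1906.

1906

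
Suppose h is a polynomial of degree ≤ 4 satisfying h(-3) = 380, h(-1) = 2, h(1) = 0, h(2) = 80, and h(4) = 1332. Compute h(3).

422

Using the Lagrange interpolation formula with nodes -3, -1, 1, 2, 4:
  L_0(u) = (u + 1)(u - 1)(u - 2)(u - 4) / 280
  L_1(u) = (u + 3)(u - 1)(u - 2)(u - 4) / -60
  L_2(u) = (u + 3)(u + 1)(u - 2)(u - 4) / 24
  L_3(u) = (u + 3)(u + 1)(u - 1)(u - 4) / -30
  L_4(u) = (u + 3)(u + 1)(u - 1)(u - 2) / 210
Then h(u) = 380·L_0(u) + 2·L_1(u) + 0·L_2(u) + 80·L_3(u) + 1332·L_4(u).
Expanding and collecting terms gives h(u) = 5u^4 + u^3 - 2u - 4.
Evaluating at u = 3: h(3) = 422.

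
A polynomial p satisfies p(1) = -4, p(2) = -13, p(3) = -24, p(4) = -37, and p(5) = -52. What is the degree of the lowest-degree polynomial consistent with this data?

Forward differences of the values at u = 1, 2, 3, 4, 5:
  p  : -4  -13  -24  -37  -52
  Δ  : -9  -11  -13  -15
  Δ^2: -2  -2  -2
  Δ^3: 0  0
  Δ^4: 0
The second differences are constant (-2) and nonzero, while all higher differences vanish, so the minimal degree is 2.

2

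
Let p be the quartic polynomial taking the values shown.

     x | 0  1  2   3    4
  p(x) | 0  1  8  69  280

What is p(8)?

Write p(x) = ax^4 + bx^3 + cx^2 + dx + e. Substituting each data point gives a linear system:
  e = 0
  a + b + c + d + e = 1
  16a + 8b + 4c + 2d + e = 8
  81a + 27b + 9c + 3d + e = 69
  256a + 64b + 16c + 4d + e = 280
Solving the system yields a = 2, b = -4, c = 1, d = 2, e = 0.
So p(x) = 2x^4 - 4x^3 + x^2 + 2x.
Then p(8) = 6224.

6224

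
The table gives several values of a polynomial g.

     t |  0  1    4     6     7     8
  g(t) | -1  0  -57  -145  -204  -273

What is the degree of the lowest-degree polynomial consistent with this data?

2

Divided differences on the nodes 0, 1, 4, 6, 7, 8:
  order 0: -1  0  -57  -145  -204  -273
  order 1: 1  -19  -44  -59  -69
  order 2: -5  -5  -5  -5
  order 3: 0  0  0
  order 4: 0  0
  order 5: 0
The order-2 divided differences are all -5 (nonzero) and every higher order vanishes, so the data lies on a polynomial of degree exactly 2.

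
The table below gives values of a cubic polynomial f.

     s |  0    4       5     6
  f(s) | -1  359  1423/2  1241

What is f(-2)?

-55

Using the Lagrange interpolation formula with nodes 0, 4, 5, 6:
  L_0(s) = (s - 4)(s - 5)(s - 6) / -120
  L_1(s) = s(s - 5)(s - 6) / 8
  L_2(s) = s(s - 4)(s - 6) / -5
  L_3(s) = s(s - 4)(s - 5) / 12
Then f(s) = -1·L_0(s) + 359·L_1(s) + 1423/2·L_2(s) + 1241·L_3(s).
Expanding and collecting terms gives f(s) = 6s³ - (3/2)s² - 1.
Evaluating at s = -2: f(-2) = -55.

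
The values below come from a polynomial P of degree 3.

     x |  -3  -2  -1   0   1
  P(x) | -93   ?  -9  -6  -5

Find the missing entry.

On equispaced nodes a degree-3 polynomial has vanishing fourth forward difference, so
  P(-3) - 4·P(-2) + 6·P(-1) - 4·P(0) + P(1) = 0.
Substituting the known values and solving for P(-2):
  -4·P(-2) = 128
  P(-2) = -32.

-32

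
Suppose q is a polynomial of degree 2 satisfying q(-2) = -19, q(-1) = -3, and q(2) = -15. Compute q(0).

Using the Lagrange interpolation formula with nodes -2, -1, 2:
  L_0(x) = (x + 1)(x - 2) / 4
  L_1(x) = (x + 2)(x - 2) / -3
  L_2(x) = (x + 2)(x + 1) / 12
Then q(x) = -19·L_0(x) - 3·L_1(x) - 15·L_2(x).
Expanding and collecting terms gives q(x) = -5x^2 + x + 3.
Evaluating at x = 0: q(0) = 3.

3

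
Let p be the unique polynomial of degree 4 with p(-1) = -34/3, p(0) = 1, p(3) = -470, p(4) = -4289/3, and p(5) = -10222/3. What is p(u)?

Write p(u) = au^4 + bu^3 + cu^2 + du + e. Substituting each data point gives a linear system:
  a - b + c - d + e = -34/3
  e = 1
  81a + 27b + 9c + 3d + e = -470
  256a + 64b + 16c + 4d + e = -4289/3
  625a + 125b + 25c + 5d + e = -10222/3
Solving the system yields a = -5, b = -5/3, c = -4, d = 5, e = 1.
So p(u) = -5u⁴ - (5/3)u³ - 4u² + 5u + 1.
Check: p(3) = -470. ✓

p(u) = -5u^4 - (5/3)u^3 - 4u^2 + 5u + 1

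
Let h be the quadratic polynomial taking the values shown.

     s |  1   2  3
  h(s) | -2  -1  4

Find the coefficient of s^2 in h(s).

2

Write h(s) = as^2 + bs + c. Substituting each data point gives a linear system:
  a + b + c = -2
  4a + 2b + c = -1
  9a + 3b + c = 4
Solving the system yields a = 2, b = -5, c = 1.
So h(s) = 2s^2 - 5s + 1.
The leading coefficient is 2.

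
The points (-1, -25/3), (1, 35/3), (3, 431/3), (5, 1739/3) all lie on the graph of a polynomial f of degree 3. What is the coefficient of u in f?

Write f(u) = au^3 + bu^2 + cu + d. Substituting each data point gives a linear system:
  -a + b - c + d = -25/3
  a + b + c + d = 35/3
  27a + 9b + 3c + d = 431/3
  125a + 25b + 5c + d = 1739/3
Solving the system yields a = 4, b = 2, c = 6, d = -1/3.
So f(u) = 4u^3 + 2u^2 + 6u - 1/3.
The coefficient of u is 6.

6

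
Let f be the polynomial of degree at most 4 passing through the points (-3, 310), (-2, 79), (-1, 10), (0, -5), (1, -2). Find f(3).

Forward differences of the values at t = -3, -2, -1, 0, 1:
  f  : 310  79  10  -5  -2
  Δ  : -231  -69  -15  3
  Δ^2: 162  54  18
  Δ^3: -108  -36
  Δ^4: 72
The fourth differences are constant, confirming degree 4.
Interpolating (Newton forward form) and evaluating at t = 3 gives f(3) = 274.

274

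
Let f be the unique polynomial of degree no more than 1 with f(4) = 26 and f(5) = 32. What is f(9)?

Using the Lagrange interpolation formula with nodes 4, 5:
  L_0(u) = (u - 5) / -1
  L_1(u) = (u - 4) / 1
Then f(u) = 26·L_0(u) + 32·L_1(u).
Expanding and collecting terms gives f(u) = 6u + 2.
Evaluating at u = 9: f(9) = 56.

56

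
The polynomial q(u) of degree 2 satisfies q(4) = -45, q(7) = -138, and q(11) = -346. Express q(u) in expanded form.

Write q(u) = au^2 + bu + c. Substituting each data point gives a linear system:
  16a + 4b + c = -45
  49a + 7b + c = -138
  121a + 11b + c = -346
Solving the system yields a = -3, b = 2, c = -5.
So q(u) = -3u^2 + 2u - 5.
Check: q(4) = -45. ✓

q(u) = -3u^2 + 2u - 5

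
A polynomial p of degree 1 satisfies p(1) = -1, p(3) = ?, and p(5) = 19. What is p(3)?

9

On equispaced nodes a degree-1 polynomial has vanishing second forward difference, so
  p(1) - 2·p(3) + p(5) = 0.
Substituting the known values and solving for p(3):
  -2·p(3) = -18
  p(3) = 9.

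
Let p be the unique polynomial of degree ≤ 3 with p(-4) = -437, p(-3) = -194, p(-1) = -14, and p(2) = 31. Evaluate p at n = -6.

Using the Lagrange interpolation formula with nodes -4, -3, -1, 2:
  L_0(n) = (n + 3)(n + 1)(n - 2) / -18
  L_1(n) = (n + 4)(n + 1)(n - 2) / 10
  L_2(n) = (n + 4)(n + 3)(n - 2) / -18
  L_3(n) = (n + 4)(n + 3)(n + 1) / 90
Then p(n) = -437·L_0(n) - 194·L_1(n) - 14·L_2(n) + 31·L_3(n).
Expanding and collecting terms gives p(n) = 6n^3 - 3n^2 - 5.
Evaluating at n = -6: p(-6) = -1409.

-1409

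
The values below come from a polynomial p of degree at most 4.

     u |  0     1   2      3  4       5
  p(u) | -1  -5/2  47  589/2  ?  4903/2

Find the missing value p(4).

The 5 known points determine the degree-4 polynomial uniquely.
Write p(u) = au^4 + bu^3 + cu^2 + du + e. Substituting each data point gives a linear system:
  e = -1
  a + b + c + d + e = -5/2
  16a + 8b + 4c + 2d + e = 47
  81a + 27b + 9c + 3d + e = 589/2
  625a + 125b + 25c + 5d + e = 4903/2
Solving the system yields a = 4, b = 1/2, c = -4, d = -2, e = -1.
So p(u) = 4u^4 + (1/2)u^3 - 4u^2 - 2u - 1.
Then p(4) = 983.

983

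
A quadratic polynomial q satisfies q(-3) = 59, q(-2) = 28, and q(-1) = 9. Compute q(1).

Forward differences of the values at n = -3, -2, -1:
  q  : 59  28  9
  Δ  : -31  -19
  Δ^2: 12
The second differences are constant, confirming degree 2.
Interpolating (Newton forward form) and evaluating at n = 1 gives q(1) = 7.

7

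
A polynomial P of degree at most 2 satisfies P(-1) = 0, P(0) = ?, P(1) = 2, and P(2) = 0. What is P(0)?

The 3 known points determine the degree-2 polynomial uniquely.
Write P(u) = au^2 + bu + c. Substituting each data point gives a linear system:
  a - b + c = 0
  a + b + c = 2
  4a + 2b + c = 0
Solving the system yields a = -1, b = 1, c = 2.
So P(u) = -u^2 + u + 2.
Then P(0) = 2.

2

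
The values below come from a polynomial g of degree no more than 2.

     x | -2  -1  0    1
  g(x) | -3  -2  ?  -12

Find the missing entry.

On equispaced nodes a degree-2 polynomial has vanishing third forward difference, so
  - g(-2) + 3·g(-1) - 3·g(0) + g(1) = 0.
Substituting the known values and solving for g(0):
  -3·g(0) = 15
  g(0) = -5.

-5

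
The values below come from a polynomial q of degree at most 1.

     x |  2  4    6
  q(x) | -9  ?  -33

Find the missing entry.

On equispaced nodes a degree-1 polynomial has vanishing second forward difference, so
  q(2) - 2·q(4) + q(6) = 0.
Substituting the known values and solving for q(4):
  -2·q(4) = 42
  q(4) = -21.

-21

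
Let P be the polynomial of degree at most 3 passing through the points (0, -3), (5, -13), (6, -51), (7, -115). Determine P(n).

Write P(n) = an^3 + bn^2 + cn + d. Substituting each data point gives a linear system:
  d = -3
  125a + 25b + 5c + d = -13
  216a + 36b + 6c + d = -51
  343a + 49b + 7c + d = -115
Solving the system yields a = -1, b = 5, c = -2, d = -3.
So P(n) = -n^3 + 5n^2 - 2n - 3.
Check: P(5) = -13. ✓

P(n) = -n^3 + 5n^2 - 2n - 3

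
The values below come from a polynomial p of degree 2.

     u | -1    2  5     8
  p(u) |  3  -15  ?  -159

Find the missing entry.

-69

On equispaced nodes a degree-2 polynomial has vanishing third forward difference, so
  - p(-1) + 3·p(2) - 3·p(5) + p(8) = 0.
Substituting the known values and solving for p(5):
  -3·p(5) = 207
  p(5) = -69.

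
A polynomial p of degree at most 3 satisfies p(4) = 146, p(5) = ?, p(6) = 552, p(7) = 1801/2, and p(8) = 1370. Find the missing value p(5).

On equispaced nodes a degree-3 polynomial has vanishing fourth forward difference, so
  p(4) - 4·p(5) + 6·p(6) - 4·p(7) + p(8) = 0.
Substituting the known values and solving for p(5):
  -4·p(5) = -1226
  p(5) = 613/2.

613/2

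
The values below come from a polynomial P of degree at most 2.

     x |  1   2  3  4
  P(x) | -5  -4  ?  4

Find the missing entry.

-1

On equispaced nodes a degree-2 polynomial has vanishing third forward difference, so
  - P(1) + 3·P(2) - 3·P(3) + P(4) = 0.
Substituting the known values and solving for P(3):
  -3·P(3) = 3
  P(3) = -1.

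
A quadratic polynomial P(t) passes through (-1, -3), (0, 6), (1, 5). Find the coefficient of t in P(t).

4

Write P(t) = at^2 + bt + c. Substituting each data point gives a linear system:
  a - b + c = -3
  c = 6
  a + b + c = 5
Solving the system yields a = -5, b = 4, c = 6.
So P(t) = -5t^2 + 4t + 6.
The coefficient of t is 4.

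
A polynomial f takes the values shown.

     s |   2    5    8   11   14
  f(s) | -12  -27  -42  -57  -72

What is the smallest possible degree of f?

1

Forward differences of the values at s = 2, 5, 8, 11, 14:
  f  : -12  -27  -42  -57  -72
  Δ  : -15  -15  -15  -15
  Δ^2: 0  0  0
  Δ^3: 0  0
  Δ^4: 0
The first differences are constant (-15) and nonzero, while all higher differences vanish, so the minimal degree is 1.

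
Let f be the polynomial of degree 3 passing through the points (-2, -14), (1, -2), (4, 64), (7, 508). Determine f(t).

Using the Lagrange interpolation formula with nodes -2, 1, 4, 7:
  L_0(t) = (t - 1)(t - 4)(t - 7) / -162
  L_1(t) = (t + 2)(t - 4)(t - 7) / 54
  L_2(t) = (t + 2)(t - 1)(t - 7) / -54
  L_3(t) = (t + 2)(t - 1)(t - 4) / 162
Then f(t) = -14·L_0(t) - 2·L_1(t) + 64·L_2(t) + 508·L_3(t).
Expanding and collecting terms gives f(t) = 2t³ - 3t² - 5t + 4.
Check: f(1) = -2. ✓

f(t) = 2t^3 - 3t^2 - 5t + 4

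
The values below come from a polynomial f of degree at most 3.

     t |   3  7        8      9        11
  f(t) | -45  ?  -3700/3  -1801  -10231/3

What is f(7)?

-2399/3

The 4 known points determine the degree-3 polynomial uniquely.
Write f(t) = at^3 + bt^2 + ct + d. Substituting each data point gives a linear system:
  27a + 9b + 3c + d = -45
  512a + 64b + 8c + d = -3700/3
  729a + 81b + 9c + d = -1801
  1331a + 121b + 11c + d = -10231/3
Solving the system yields a = -3, b = 5, c = -5/3, d = -4.
So f(t) = -3t^3 + 5t^2 - (5/3)t - 4.
Then f(7) = -2399/3.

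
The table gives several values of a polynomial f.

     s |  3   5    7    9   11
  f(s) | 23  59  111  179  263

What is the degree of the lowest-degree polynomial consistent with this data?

2

Forward differences of the values at s = 3, 5, 7, 9, 11:
  f  : 23  59  111  179  263
  Δ  : 36  52  68  84
  Δ^2: 16  16  16
  Δ^3: 0  0
  Δ^4: 0
The second differences are constant (16) and nonzero, while all higher differences vanish, so the minimal degree is 2.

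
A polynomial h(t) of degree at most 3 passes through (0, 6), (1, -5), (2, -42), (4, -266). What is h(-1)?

Using the Lagrange interpolation formula with nodes 0, 1, 2, 4:
  L_0(t) = (t - 1)(t - 2)(t - 4) / -8
  L_1(t) = t(t - 2)(t - 4) / 3
  L_2(t) = t(t - 1)(t - 4) / -4
  L_3(t) = t(t - 1)(t - 2) / 24
Then h(t) = 6·L_0(t) - 5·L_1(t) - 42·L_2(t) - 266·L_3(t).
Expanding and collecting terms gives h(t) = -3t^3 - 4t^2 - 4t + 6.
Evaluating at t = -1: h(-1) = 9.

9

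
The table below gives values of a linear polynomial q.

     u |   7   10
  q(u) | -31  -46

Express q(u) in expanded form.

q(u) = -5u + 4

Write q(u) = au + b. Substituting each data point gives a linear system:
  7a + b = -31
  10a + b = -46
Solving the system yields a = -5, b = 4.
So q(u) = -5u + 4.
Check: q(7) = -31. ✓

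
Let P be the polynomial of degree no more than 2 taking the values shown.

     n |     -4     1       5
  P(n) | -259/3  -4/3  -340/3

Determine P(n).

P(n) = -5n^2 + 2n + 5/3

Using the Lagrange interpolation formula with nodes -4, 1, 5:
  L_0(n) = (n - 1)(n - 5) / 45
  L_1(n) = (n + 4)(n - 5) / -20
  L_2(n) = (n + 4)(n - 1) / 36
Then P(n) = -259/3·L_0(n) - 4/3·L_1(n) - 340/3·L_2(n).
Expanding and collecting terms gives P(n) = -5n^2 + 2n + 5/3.
Check: P(1) = -4/3. ✓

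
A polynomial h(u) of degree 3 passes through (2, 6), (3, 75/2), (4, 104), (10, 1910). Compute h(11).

5115/2

Using the Lagrange interpolation formula with nodes 2, 3, 4, 10:
  L_0(u) = (u - 3)(u - 4)(u - 10) / -16
  L_1(u) = (u - 2)(u - 4)(u - 10) / 7
  L_2(u) = (u - 2)(u - 3)(u - 10) / -12
  L_3(u) = (u - 2)(u - 3)(u - 4) / 336
Then h(u) = 6·L_0(u) + 75/2·L_1(u) + 104·L_2(u) + 1910·L_3(u).
Expanding and collecting terms gives h(u) = 2u^3 - (1/2)u^2 - 4u.
Evaluating at u = 11: h(11) = 5115/2.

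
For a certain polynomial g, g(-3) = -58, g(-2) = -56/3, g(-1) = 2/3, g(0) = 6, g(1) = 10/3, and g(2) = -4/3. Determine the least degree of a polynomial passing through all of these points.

Forward differences of the values at t = -3, -2, -1, 0, 1, 2:
  g  : -58  -56/3  2/3  6  10/3  -4/3
  Δ  : 118/3  58/3  16/3  -8/3  -14/3
  Δ^2: -20  -14  -8  -2
  Δ^3: 6  6  6
  Δ^4: 0  0
  Δ^5: 0
The third differences are constant (6) and nonzero, while all higher differences vanish, so the minimal degree is 3.

3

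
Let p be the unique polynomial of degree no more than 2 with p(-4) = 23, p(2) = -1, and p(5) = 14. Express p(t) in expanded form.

Write p(t) = at^2 + bt + c. Substituting each data point gives a linear system:
  16a - 4b + c = 23
  4a + 2b + c = -1
  25a + 5b + c = 14
Solving the system yields a = 1, b = -2, c = -1.
So p(t) = t^2 - 2t - 1.
Check: p(2) = -1. ✓

p(t) = t^2 - 2t - 1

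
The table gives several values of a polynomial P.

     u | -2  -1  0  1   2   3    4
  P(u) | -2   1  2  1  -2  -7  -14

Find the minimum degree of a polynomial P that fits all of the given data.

2

Forward differences of the values at u = -2, -1, 0, 1, 2, 3, 4:
  P  : -2  1  2  1  -2  -7  -14
  Δ  : 3  1  -1  -3  -5  -7
  Δ^2: -2  -2  -2  -2  -2
  Δ^3: 0  0  0  0
  Δ^4: 0  0  0
  Δ^5: 0  0
  Δ^6: 0
The second differences are constant (-2) and nonzero, while all higher differences vanish, so the minimal degree is 2.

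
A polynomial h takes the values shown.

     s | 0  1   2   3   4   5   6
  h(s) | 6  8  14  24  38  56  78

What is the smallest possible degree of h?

Forward differences of the values at s = 0, 1, 2, 3, 4, 5, 6:
  h  : 6  8  14  24  38  56  78
  Δ  : 2  6  10  14  18  22
  Δ^2: 4  4  4  4  4
  Δ^3: 0  0  0  0
  Δ^4: 0  0  0
  Δ^5: 0  0
  Δ^6: 0
The second differences are constant (4) and nonzero, while all higher differences vanish, so the minimal degree is 2.

2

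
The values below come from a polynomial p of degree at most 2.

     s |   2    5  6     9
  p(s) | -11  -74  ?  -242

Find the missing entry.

-107

The 3 known points determine the degree-2 polynomial uniquely.
Write p(s) = as^2 + bs + c. Substituting each data point gives a linear system:
  4a + 2b + c = -11
  25a + 5b + c = -74
  81a + 9b + c = -242
Solving the system yields a = -3, b = 0, c = 1.
So p(s) = -3s² + 1.
Then p(6) = -107.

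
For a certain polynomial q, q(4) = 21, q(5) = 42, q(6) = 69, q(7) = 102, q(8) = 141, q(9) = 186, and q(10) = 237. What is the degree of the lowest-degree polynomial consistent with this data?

2

Forward differences of the values at x = 4, 5, 6, 7, 8, 9, 10:
  q  : 21  42  69  102  141  186  237
  Δ  : 21  27  33  39  45  51
  Δ^2: 6  6  6  6  6
  Δ^3: 0  0  0  0
  Δ^4: 0  0  0
  Δ^5: 0  0
  Δ^6: 0
The second differences are constant (6) and nonzero, while all higher differences vanish, so the minimal degree is 2.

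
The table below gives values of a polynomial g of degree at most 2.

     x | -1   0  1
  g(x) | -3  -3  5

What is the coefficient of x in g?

Write g(x) = ax^2 + bx + c. Substituting each data point gives a linear system:
  a - b + c = -3
  c = -3
  a + b + c = 5
Solving the system yields a = 4, b = 4, c = -3.
So g(x) = 4x^2 + 4x - 3.
The coefficient of x is 4.

4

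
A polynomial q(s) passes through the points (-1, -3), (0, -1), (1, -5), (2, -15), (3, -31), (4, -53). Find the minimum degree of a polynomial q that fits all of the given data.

Forward differences of the values at s = -1, 0, 1, 2, 3, 4:
  q  : -3  -1  -5  -15  -31  -53
  Δ  : 2  -4  -10  -16  -22
  Δ^2: -6  -6  -6  -6
  Δ^3: 0  0  0
  Δ^4: 0  0
  Δ^5: 0
The second differences are constant (-6) and nonzero, while all higher differences vanish, so the minimal degree is 2.

2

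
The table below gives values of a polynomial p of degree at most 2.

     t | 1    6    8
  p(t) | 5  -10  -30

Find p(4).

2

Using the Lagrange interpolation formula with nodes 1, 6, 8:
  L_0(t) = (t - 6)(t - 8) / 35
  L_1(t) = (t - 1)(t - 8) / -10
  L_2(t) = (t - 1)(t - 6) / 14
Then p(t) = 5·L_0(t) - 10·L_1(t) - 30·L_2(t).
Expanding and collecting terms gives p(t) = -t² + 4t + 2.
Evaluating at t = 4: p(4) = 2.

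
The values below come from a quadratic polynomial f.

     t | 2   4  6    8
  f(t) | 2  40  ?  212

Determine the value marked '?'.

On equispaced nodes a degree-2 polynomial has vanishing third forward difference, so
  - f(2) + 3·f(4) - 3·f(6) + f(8) = 0.
Substituting the known values and solving for f(6):
  -3·f(6) = -330
  f(6) = 110.

110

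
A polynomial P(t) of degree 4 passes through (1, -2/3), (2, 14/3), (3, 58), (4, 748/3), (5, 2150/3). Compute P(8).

17624/3

Write P(t) = at^4 + bt^3 + ct^2 + dt + e. Substituting each data point gives a linear system:
  a + b + c + d + e = -2/3
  16a + 8b + 4c + 2d + e = 14/3
  81a + 27b + 9c + 3d + e = 58
  256a + 64b + 16c + 4d + e = 748/3
  625a + 125b + 25c + 5d + e = 2150/3
Solving the system yields a = 2, b = -5, c = 4, d = -5/3, e = 0.
So P(t) = 2t^4 - 5t^3 + 4t^2 - (5/3)t.
Then P(8) = 17624/3.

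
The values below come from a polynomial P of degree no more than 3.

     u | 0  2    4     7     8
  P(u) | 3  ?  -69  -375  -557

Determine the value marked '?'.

-5

The 4 known points determine the degree-3 polynomial uniquely.
Write P(u) = au^3 + bu^2 + cu + d. Substituting each data point gives a linear system:
  d = 3
  64a + 16b + 4c + d = -69
  343a + 49b + 7c + d = -375
  512a + 64b + 8c + d = -557
Solving the system yields a = -1, b = -1, c = 2, d = 3.
So P(u) = -u^3 - u^2 + 2u + 3.
Then P(2) = -5.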